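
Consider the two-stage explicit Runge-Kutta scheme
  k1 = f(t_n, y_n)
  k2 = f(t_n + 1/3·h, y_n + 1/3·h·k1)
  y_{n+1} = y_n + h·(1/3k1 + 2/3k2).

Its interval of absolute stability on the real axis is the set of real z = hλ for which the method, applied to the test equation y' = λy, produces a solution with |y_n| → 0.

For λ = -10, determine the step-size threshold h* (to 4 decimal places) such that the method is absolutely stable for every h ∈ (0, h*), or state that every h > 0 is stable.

With y'=λy (z=hλ):
  k1=λy_n ⇒ h·k1=z·y_n;  k2=λ(1+1/3z)y_n ⇒ h·k2=z(1+1/3z)y_n
  y_{n+1}/y_n = 1 + 1/3z + 2/3z(1+1/3z) = 1 + z + 2/9z²
  ⇒ R(z) = 1 + z + 2/9z².

Solve |R(x)|<1 on ℝ⁻.
x=-0.53: |R|=0.5324
R=1: x+2/9x²=0 ⇒ x=−9/2=-4.5000; min R=1−1/(4·2/9)=-0.1250>−1
Confirm numerically:
  x=-4.324: |R|=0.83088 <1
  x=-3.313: |R|=0.12610 <1
  x=-2.522: |R|=0.10856 <1
  x=-1.971: |R|=0.10770 <1
  x=-4.835: |R|=1.35994 >1
  x=-4.628: |R|=1.13164 >1
  x=-4.569: |R|=1.07006 >1
Interval (-4.5000, 0).

(-4.5000,0); λ=-10 ⇒ h* = (9/2)/10 = 0.4500.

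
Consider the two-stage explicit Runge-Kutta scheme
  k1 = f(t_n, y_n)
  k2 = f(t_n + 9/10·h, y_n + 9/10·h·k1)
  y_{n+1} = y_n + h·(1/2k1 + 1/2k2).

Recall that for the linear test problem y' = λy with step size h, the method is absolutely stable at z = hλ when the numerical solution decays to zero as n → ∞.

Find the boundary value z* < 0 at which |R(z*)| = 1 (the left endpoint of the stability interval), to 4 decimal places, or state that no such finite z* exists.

left endpoint -2.2222.

Set f=λy, z=hλ:
  k1=λy_n ⇒ h·k1=z·y_n;  k2=λ(1+9/10z)y_n ⇒ h·k2=z(1+9/10z)y_n
  y_{n+1}/y_n = 1 + 1/2z + 1/2z(1+9/10z) = 1 + z + 9/20z²
  Hence R(z) = 1 + z + 9/20z².

Boundary: |R(x)|=1, x<0.
x=-1.64: |R|=0.5703
R=1: x+9/20x²=0 ⇒ x=−20/9=-2.2222; min R=1−1/(4·9/20)=0.4444>−1
Confirm numerically:
  x=-2.091: |R|=0.87653 <1
  x=-1.721: |R|=0.61183 <1
  x=-1.684: |R|=0.59214 <1
  x=-2.735: |R|=1.63110 >1
  x=-2.710: |R|=1.59485 >1
Interval (-2.2222, 0).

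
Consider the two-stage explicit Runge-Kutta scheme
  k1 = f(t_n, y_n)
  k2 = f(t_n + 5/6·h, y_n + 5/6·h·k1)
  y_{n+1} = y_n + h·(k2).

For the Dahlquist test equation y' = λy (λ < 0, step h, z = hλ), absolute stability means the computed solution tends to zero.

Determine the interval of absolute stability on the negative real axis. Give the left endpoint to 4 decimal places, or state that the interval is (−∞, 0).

On y'=λy, z=hλ:
  k1=λy_n ⇒ h·k1=z·y_n;  k2=λ(1+5/6z)y_n ⇒ h·k2=z(1+5/6z)y_n
  y_{n+1}/y_n = 1 + z(1+5/6z) = 1 + z + 5/6z²
  ⇒ R(z) = 1 + z + 5/6z².

Solve |R(x)|<1 on ℝ⁻.
x=-0.37: |R|=0.7441
R=1: x+5/6x²=0 ⇒ x=−6/5=-1.2000; min R=1−1/(4·5/6)=0.7000>−1
Confirm numerically:
  x=-1.146: |R|=0.94843 <1
  x=-1.110: |R|=0.91675 <1
  x=-1.080: |R|=0.89200 <1
  x=-0.814: |R|=0.73816 <1
  x=-1.421: |R|=1.26170 >1
  x=-1.339: |R|=1.15510 >1
Interval (-1.2000, 0).

z∈(-1.2000,0).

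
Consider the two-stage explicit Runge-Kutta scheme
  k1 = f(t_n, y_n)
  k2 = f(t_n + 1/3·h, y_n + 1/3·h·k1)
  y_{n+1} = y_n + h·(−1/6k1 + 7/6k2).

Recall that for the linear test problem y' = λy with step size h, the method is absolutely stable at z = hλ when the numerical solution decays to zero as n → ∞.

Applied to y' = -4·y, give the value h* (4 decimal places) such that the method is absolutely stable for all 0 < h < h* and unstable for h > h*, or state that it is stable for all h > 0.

Set f=λy, z=hλ:
  k1=λy_n ⇒ h·k1=z·y_n;  k2=λ(1+1/3z)y_n ⇒ h·k2=z(1+1/3z)y_n
  y_{n+1}/y_n = 1 − 1/6z + 7/6z(1+1/3z) = 1 + z + 7/18z²
  ⇒ R(z) = 1 + z + 7/18z².

Find x<0 with |R(x)|<1.
x=-1.18: |R|=0.3615
R=1: x+7/18x²=0 ⇒ x=−18/7=-2.5714; min R=1−1/(4·7/18)=0.3571>−1
Confirm numerically:
  x=-2.252: |R|=0.72025 <1
  x=-1.842: |R|=0.47749 <1
  x=-1.829: |R|=0.47193 <1
  x=-2.997: |R|=1.49600 >1
  x=-2.647: |R|=1.07779 >1
Interval (-2.5714, 0).

(-2.5714,0); λ=-4 ⇒ h* = (18/7)/4 = 0.6429.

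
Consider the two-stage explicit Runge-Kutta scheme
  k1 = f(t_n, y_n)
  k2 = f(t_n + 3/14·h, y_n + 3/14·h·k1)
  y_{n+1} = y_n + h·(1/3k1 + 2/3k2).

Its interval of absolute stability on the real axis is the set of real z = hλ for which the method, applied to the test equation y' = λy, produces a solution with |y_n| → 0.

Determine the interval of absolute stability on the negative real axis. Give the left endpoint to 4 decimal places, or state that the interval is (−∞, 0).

Set f=λy, z=hλ:
  k1=λy_n ⇒ h·k1=z·y_n;  k2=λ(1+3/14z)y_n ⇒ h·k2=z(1+3/14z)y_n
  y_{n+1}/y_n = 1 + 1/3z + 2/3z(1+3/14z) = 1 + z + 1/7z²
  so R(z) = 1 + z + 1/7z².

Find x<0 with |R(x)|<1.
x=-1.29: |R|=0.0523
R=1: x+1/7x²=0 ⇒ x=−7=-7.0000; min R=1−1/(4·1/7)=-0.7500>−1
Confirm numerically:
  x=-4.568: |R|=0.58705 <1
  x=-3.746: |R|=0.74135 <1
  x=-3.499: |R|=0.75000 <1
  x=-2.937: |R|=0.70472 <1
  x=-7.553: |R|=1.59669 >1
  x=-7.551: |R|=1.59437 >1
  x=-7.439: |R|=1.46653 >1
Stable set (-7.0000, 0).

z∈(-7.0000,0).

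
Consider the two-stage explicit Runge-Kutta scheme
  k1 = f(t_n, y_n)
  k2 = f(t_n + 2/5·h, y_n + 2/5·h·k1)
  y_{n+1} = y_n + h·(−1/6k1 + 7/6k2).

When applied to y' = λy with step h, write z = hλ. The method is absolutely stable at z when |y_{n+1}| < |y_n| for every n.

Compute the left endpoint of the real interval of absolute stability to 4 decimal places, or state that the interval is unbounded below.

left endpoint -2.1429.

Test eqn y'=λy, z=hλ:
  k1=λy_n ⇒ h·k1=z·y_n;  k2=λ(1+2/5z)y_n ⇒ h·k2=z(1+2/5z)y_n
  y_{n+1}/y_n = 1 − 1/6z + 7/6z(1+2/5z) = 1 + z + 7/15z²
  Hence R(z) = 1 + z + 7/15z².

Find x<0 with |R(x)|<1.
x=-0.71: |R|=0.5252
R=1: x+7/15x²=0 ⇒ x=−15/7=-2.1429; min R=1−1/(4·7/15)=0.4643>−1
Confirm numerically:
  x=-2.000: |R|=0.86667 <1
  x=-1.621: |R|=0.60523 <1
  x=-1.442: |R|=0.52837 <1
  x=-1.276: |R|=0.48382 <1
  x=-2.524: |R|=1.44894 >1
  x=-2.296: |R|=1.16409 >1
  x=-2.240: |R|=1.10155 >1
Interval (-2.1429, 0).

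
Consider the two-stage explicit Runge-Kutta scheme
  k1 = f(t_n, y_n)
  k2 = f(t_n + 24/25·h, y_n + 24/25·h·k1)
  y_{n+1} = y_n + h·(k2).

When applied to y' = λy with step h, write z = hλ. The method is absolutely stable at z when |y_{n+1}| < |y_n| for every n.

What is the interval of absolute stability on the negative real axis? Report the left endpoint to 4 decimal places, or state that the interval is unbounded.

Test eqn y'=λy, z=hλ:
  k1=λy_n ⇒ h·k1=z·y_n;  k2=λ(1+24/25z)y_n ⇒ h·k2=z(1+24/25z)y_n
  y_{n+1}/y_n = 1 + z(1+24/25z) = 1 + z + 24/25z²
  ⇒ R(z) = 1 + z + 24/25z².

Boundary: |R(x)|=1, x<0.
x=-1.01: |R|=0.9693
R=1: x+24/25x²=0 ⇒ x=−25/24=-1.0417; min R=1−1/(4·24/25)=0.7396>−1
Confirm numerically:
  x=-0.825: |R|=0.82840 <1
  x=-0.811: |R|=0.82041 <1
  x=-0.808: |R|=0.81875 <1
  x=-1.578: |R|=1.81248 >1
  x=-1.422: |R|=1.51920 >1
So |R|<1 on (-1.0417, 0).

(-1.0417, 0).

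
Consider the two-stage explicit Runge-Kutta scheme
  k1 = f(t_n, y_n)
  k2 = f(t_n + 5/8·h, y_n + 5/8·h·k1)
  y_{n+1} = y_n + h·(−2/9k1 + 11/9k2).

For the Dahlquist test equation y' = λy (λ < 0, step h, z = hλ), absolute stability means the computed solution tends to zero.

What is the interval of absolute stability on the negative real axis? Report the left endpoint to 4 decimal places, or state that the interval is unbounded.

On y'=λy, z=hλ:
  k1=λy_n ⇒ h·k1=z·y_n;  k2=λ(1+5/8z)y_n ⇒ h·k2=z(1+5/8z)y_n
  y_{n+1}/y_n = 1 − 2/9z + 11/9z(1+5/8z) = 1 + z + 55/72z²
  so R(z) = 1 + z + 55/72z².

Boundary: |R(x)|=1, x<0.
x=-0.77: |R|=0.6829
R=1: x+55/72x²=0 ⇒ x=−72/55=-1.3091; min R=1−1/(4·55/72)=0.6727>−1
Confirm numerically:
  x=-1.264: |R|=0.95646 <1
  x=-0.866: |R|=0.70688 <1
  x=-0.620: |R|=0.67364 <1
  x=-0.554: |R|=0.68045 <1
  x=-1.694: |R|=1.49808 >1
  x=-1.530: |R|=1.25819 >1
  x=-1.396: |R|=1.09268 >1
Interval (-1.3091, 0).

(-1.3091, 0).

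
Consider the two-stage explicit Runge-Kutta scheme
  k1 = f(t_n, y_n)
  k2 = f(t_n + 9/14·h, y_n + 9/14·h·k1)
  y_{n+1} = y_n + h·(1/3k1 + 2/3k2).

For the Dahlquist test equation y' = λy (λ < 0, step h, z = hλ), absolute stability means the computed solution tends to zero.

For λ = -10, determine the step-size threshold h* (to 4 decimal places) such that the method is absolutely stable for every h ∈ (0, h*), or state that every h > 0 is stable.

On y'=λy, z=hλ:
  k1=λy_n ⇒ h·k1=z·y_n;  k2=λ(1+9/14z)y_n ⇒ h·k2=z(1+9/14z)y_n
  y_{n+1}/y_n = 1 + 1/3z + 2/3z(1+9/14z) = 1 + z + 3/7z²
  ⇒ R(z) = 1 + z + 3/7z².

Need |R(x)|<1, x<0.
x=-0.48: |R|=0.6187
R=1: x+3/7x²=0 ⇒ x=−7/3=-2.3333; min R=1−1/(4·3/7)=0.4167>−1
Confirm numerically:
  x=-1.857: |R|=0.62091 <1
  x=-1.764: |R|=0.56958 <1
  x=-1.559: |R|=0.48263 <1
  x=-1.078: |R|=0.42004 <1
  x=-2.817: |R|=1.58392 >1
  x=-2.740: |R|=1.47754 >1
Stable set (-2.3333, 0).

(-2.3333,0); λ=-10 ⇒ h* = (7/3)/10 = 0.2333.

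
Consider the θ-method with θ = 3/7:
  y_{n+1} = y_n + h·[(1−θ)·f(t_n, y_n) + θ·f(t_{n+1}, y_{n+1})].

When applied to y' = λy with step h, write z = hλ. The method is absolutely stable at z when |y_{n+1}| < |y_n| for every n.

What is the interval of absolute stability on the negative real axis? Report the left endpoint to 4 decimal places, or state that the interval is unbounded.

(-14.0000, 0).

Set f=λy, z=hλ:
  y_{n+1} = y_n + z·[4/7·y_n + 3/7·y_{n+1}] ⇒ (1 − 3/7z)y_{n+1} = (1 + 4/7z)y_n
  so R(z) = (1 + 4/7z)/(1 − 3/7z).

Boundary: |R(x)|=1, x<0.
x=-0.5: |R|=0.5882
R=−1: 1+4/7x = −1+3/7x ⇒ -1/7x=2 ⇒ x=2/(-1/7)=-14.0000
Confirm numerically:
  x=-9.018: |R|=0.85370 <1
  x=-6.544: |R|=0.72004 <1
  x=-6.018: |R|=0.68141 <1
  x=-14.288: |R|=1.00578 >1
  x=-14.226: |R|=1.00455 >1
  x=-14.053: |R|=1.00108 >1
So |R|<1 on (-14.0000, 0).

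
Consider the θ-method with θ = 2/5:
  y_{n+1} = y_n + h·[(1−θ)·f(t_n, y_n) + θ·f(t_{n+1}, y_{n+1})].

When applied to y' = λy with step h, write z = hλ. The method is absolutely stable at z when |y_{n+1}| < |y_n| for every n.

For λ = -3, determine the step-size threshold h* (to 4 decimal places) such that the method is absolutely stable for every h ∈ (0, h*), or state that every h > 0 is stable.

With y'=λy (z=hλ):
  y_{n+1} = y_n + z·[3/5·y_n + 2/5·y_{n+1}] ⇒ (1 − 2/5z)y_{n+1} = (1 + 3/5z)y_n
  so R(z) = (1 + 3/5z)/(1 − 2/5z).

Need |R(x)|<1, x<0.
x=-0.37: |R|=0.6777
R=−1: 1+3/5x = −1+2/5x ⇒ -1/5x=2 ⇒ x=2/(-1/5)=-10.0000
Confirm numerically:
  x=-7.052: |R|=0.84569 <1
  x=-6.858: |R|=0.83212 <1
  x=-6.201: |R|=0.78169 <1
  x=-10.490: |R|=1.01886 >1
  x=-10.074: |R|=1.00294 >1
Stable set (-10.0000, 0).

(-10.0000,0); λ=-3 ⇒ h* = (10)/3 = 3.3333.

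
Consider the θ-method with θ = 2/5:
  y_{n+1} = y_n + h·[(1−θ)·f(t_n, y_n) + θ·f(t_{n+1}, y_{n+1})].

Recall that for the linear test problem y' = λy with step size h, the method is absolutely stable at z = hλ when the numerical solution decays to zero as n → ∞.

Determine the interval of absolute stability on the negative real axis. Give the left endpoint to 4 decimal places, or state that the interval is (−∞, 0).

On y'=λy, z=hλ:
  y_{n+1} = y_n + z·[3/5·y_n + 2/5·y_{n+1}] ⇒ (1 − 2/5z)y_{n+1} = (1 + 3/5z)y_n
  R(z) = (1 + 3/5z)/(1 − 2/5z).

Boundary: |R(x)|=1, x<0.
x=-0.8: |R|=0.3939
R=−1: 1+3/5x = −1+2/5x ⇒ -1/5x=2 ⇒ x=2/(-1/5)=-10.0000
Confirm numerically:
  x=-6.867: |R|=0.83276 <1
  x=-6.774: |R|=0.82607 <1
  x=-4.975: |R|=0.66388 <1
  x=-10.501: |R|=1.01927 >1
  x=-10.403: |R|=1.01562 >1
So |R|<1 on (-10.0000, 0).

z∈(-10.0000,0).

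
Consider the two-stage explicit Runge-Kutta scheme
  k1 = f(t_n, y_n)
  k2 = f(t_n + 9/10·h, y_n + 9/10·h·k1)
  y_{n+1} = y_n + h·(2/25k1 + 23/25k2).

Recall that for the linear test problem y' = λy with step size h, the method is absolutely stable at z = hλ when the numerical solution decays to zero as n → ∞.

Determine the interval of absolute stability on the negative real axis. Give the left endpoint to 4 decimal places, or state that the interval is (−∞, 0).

With y'=λy (z=hλ):
  k1=λy_n ⇒ h·k1=z·y_n;  k2=λ(1+9/10z)y_n ⇒ h·k2=z(1+9/10z)y_n
  y_{n+1}/y_n = 1 + 2/25z + 23/25z(1+9/10z) = 1 + z + 207/250z²
  so R(z) = 1 + z + 207/250z².

Boundary: |R(x)|=1, x<0.
x=-0.84: |R|=0.7442
R=1: x+207/250x²=0 ⇒ x=−250/207=-1.2077; min R=1−1/(4·207/250)=0.6981>−1
Confirm numerically:
  x=-1.111: |R|=0.91102 <1
  x=-1.053: |R|=0.86509 <1
  x=-0.764: |R|=0.71930 <1
  x=-1.474: |R|=1.32498 >1
  x=-1.280: |R|=1.07660 >1
So |R|<1 on (-1.2077, 0).

(-1.2077, 0).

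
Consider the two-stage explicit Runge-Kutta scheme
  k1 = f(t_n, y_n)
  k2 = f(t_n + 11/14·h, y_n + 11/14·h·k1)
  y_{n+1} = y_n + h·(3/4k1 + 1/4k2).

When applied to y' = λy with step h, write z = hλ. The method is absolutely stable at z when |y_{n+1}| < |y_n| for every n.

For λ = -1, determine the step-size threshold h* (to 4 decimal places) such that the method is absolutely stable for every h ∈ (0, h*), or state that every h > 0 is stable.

(-5.0909,0); λ=-1 ⇒ h* = (56/11)/1 = 5.0909.

Test eqn y'=λy, z=hλ:
  k1=λy_n ⇒ h·k1=z·y_n;  k2=λ(1+11/14z)y_n ⇒ h·k2=z(1+11/14z)y_n
  y_{n+1}/y_n = 1 + 3/4z + 1/4z(1+11/14z) = 1 + z + 11/56z²
  Hence R(z) = 1 + z + 11/56z².

Boundary: |R(x)|=1, x<0.
x=-1.23: |R|=0.0672
R=1: x+11/56x²=0 ⇒ x=−56/11=-5.0909; min R=1−1/(4·11/56)=-0.2727>−1
Confirm numerically:
  x=-5.039: |R|=0.94862 <1
  x=-5.009: |R|=0.91941 <1
  x=-2.900: |R|=0.24804 <1
  x=-5.420: |R|=1.35036 >1
  x=-5.282: |R|=1.19826 >1
Stable set (-5.0909, 0).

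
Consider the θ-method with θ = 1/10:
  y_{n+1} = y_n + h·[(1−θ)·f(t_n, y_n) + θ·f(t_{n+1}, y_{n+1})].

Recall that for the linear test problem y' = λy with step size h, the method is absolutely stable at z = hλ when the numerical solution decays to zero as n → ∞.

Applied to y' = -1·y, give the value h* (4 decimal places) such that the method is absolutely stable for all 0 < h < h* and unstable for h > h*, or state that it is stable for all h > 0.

With y'=λy (z=hλ):
  y_{n+1} = y_n + z·[9/10·y_n + 1/10·y_{n+1}] ⇒ (1 − 1/10z)y_{n+1} = (1 + 9/10z)y_n
  Hence R(z) = (1 + 9/10z)/(1 − 1/10z).

Solve |R(x)|<1 on ℝ⁻.
x=-0.39: |R|=0.6246
R=−1: 1+9/10x = −1+1/10x ⇒ -4/5x=2 ⇒ x=2/(-4/5)=-2.5000
Confirm numerically:
  x=-2.211: |R|=0.81066 <1
  x=-1.815: |R|=0.53618 <1
  x=-1.678: |R|=0.43689 <1
  x=-1.423: |R|=0.24573 <1
  x=-3.059: |R|=1.34245 >1
  x=-2.976: |R|=1.29346 >1
  x=-2.822: |R|=1.20090 >1
So |R|<1 on (-2.5000, 0).

(-2.5000,0); λ=-1 ⇒ h* = (5/2)/1 = 2.5000.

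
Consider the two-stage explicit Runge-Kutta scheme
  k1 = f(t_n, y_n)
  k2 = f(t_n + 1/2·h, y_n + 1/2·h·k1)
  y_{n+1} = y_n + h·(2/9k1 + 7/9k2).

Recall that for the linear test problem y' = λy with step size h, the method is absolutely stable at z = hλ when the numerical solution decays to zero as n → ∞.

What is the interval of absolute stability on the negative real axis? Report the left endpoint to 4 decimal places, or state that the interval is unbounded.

(-2.5714, 0).

With y'=λy (z=hλ):
  k1=λy_n ⇒ h·k1=z·y_n;  k2=λ(1+1/2z)y_n ⇒ h·k2=z(1+1/2z)y_n
  y_{n+1}/y_n = 1 + 2/9z + 7/9z(1+1/2z) = 1 + z + 7/18z²
  so R(z) = 1 + z + 7/18z².

Solve |R(x)|<1 on ℝ⁻.
x=-1.01: |R|=0.3867
R=1: x+7/18x²=0 ⇒ x=−18/7=-2.5714; min R=1−1/(4·7/18)=0.3571>−1
Confirm numerically:
  x=-2.217: |R|=0.69442 <1
  x=-1.657: |R|=0.41075 <1
  x=-1.597: |R|=0.39483 <1
  x=-3.104: |R|=1.64287 >1
  x=-3.090: |R|=1.62315 >1
Interval (-2.5714, 0).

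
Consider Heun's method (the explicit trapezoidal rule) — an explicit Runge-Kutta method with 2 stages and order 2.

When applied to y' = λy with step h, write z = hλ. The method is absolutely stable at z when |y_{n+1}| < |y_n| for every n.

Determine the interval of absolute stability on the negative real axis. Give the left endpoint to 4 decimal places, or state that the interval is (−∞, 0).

(-2.0000, 0).

On y'=λy, z=hλ:
  order 2, 2-stage ⇒ R(z)=1+z+z^2/2
  (e.g. R(-1.41)=0.58405, |R|=0.58405)

Need |R(x)|<1, x<0.
x=-1.41: |R|=0.5840
|R(-2.02)|=1.0202 |R(-1.29)|=0.5421 |R(-0.83)|=0.5145
Bisect:
  x_lo=-2.5568 |R|=1.7118  x_hi=-0.2855 |R|=0.7552
  mid=-1.42114 |R|=0.58868 →hi
  mid=-1.98895 |R|=0.98901 →hi
  mid=-2.27286 |R|=1.31008 →lo
  mid=-2.13091 |R|=1.13947 →lo
  mid=-2.05993 |R|=1.06173 →lo
  mid=-2.02444 |R|=1.02474 →lo
  mid=-2.00670 |R|=1.00672 →lo
  mid=-1.99783 |R|=0.99783 →hi
  ...
  [-2.00004,-1.99990] ⇒ x*=-2.0000
Interval (-2.0000, 0).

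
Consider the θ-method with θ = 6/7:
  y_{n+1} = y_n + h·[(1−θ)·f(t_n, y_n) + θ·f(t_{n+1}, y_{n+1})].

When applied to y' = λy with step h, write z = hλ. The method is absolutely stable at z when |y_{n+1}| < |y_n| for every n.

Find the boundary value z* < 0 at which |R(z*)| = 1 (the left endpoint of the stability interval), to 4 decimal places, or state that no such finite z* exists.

On y'=λy, z=hλ:
  y_{n+1} = y_n + z·[1/7·y_n + 6/7·y_{n+1}] ⇒ (1 − 6/7z)y_{n+1} = (1 + 1/7z)y_n
  ⇒ R(z) = (1 + 1/7z)/(1 − 6/7z).

Need |R(x)|<1, x<0.
x=-0.78: |R|=0.5325
x=-2: |R|=0.2632
x=-10: |R|=0.0448
x=-100: |R|=0.1532
θ=6/7≥1/2 ⇒ |1+1/7x|<|1−6/7x| ∀x<0 ⇒ stable on all of ℝ⁻.

interval (−∞, 0).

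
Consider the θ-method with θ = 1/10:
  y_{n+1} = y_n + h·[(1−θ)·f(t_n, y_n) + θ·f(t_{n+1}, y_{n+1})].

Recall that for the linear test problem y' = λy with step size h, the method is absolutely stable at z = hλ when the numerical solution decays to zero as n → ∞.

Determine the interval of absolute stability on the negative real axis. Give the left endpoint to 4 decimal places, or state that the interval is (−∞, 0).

With y'=λy (z=hλ):
  y_{n+1} = y_n + z·[9/10·y_n + 1/10·y_{n+1}] ⇒ (1 − 1/10z)y_{n+1} = (1 + 9/10z)y_n
  Hence R(z) = (1 + 9/10z)/(1 − 1/10z).

Solve |R(x)|<1 on ℝ⁻.
x=-1.61: |R|=0.3867
R=−1: 1+9/10x = −1+1/10x ⇒ -4/5x=2 ⇒ x=2/(-4/5)=-2.5000
Confirm numerically:
  x=-2.218: |R|=0.81535 <1
  x=-2.053: |R|=0.70331 <1
  x=-2.012: |R|=0.67499 <1
  x=-3.033: |R|=1.32717 >1
  x=-2.862: |R|=1.22516 >1
  x=-2.566: |R|=1.04202 >1
Interval (-2.5000, 0).

z∈(-2.5000,0).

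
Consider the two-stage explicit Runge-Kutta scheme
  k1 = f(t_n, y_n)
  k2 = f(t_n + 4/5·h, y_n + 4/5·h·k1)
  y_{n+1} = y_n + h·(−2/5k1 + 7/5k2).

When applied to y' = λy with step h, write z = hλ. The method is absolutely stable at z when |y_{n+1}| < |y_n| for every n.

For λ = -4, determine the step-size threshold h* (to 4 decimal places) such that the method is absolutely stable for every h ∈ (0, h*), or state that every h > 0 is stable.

Set f=λy, z=hλ:
  k1=λy_n ⇒ h·k1=z·y_n;  k2=λ(1+4/5z)y_n ⇒ h·k2=z(1+4/5z)y_n
  y_{n+1}/y_n = 1 − 2/5z + 7/5z(1+4/5z) = 1 + z + 28/25z²
  ⇒ R(z) = 1 + z + 28/25z².

Boundary: |R(x)|=1, x<0.
x=-0.53: |R|=0.7846
R=1: x+28/25x²=0 ⇒ x=−25/28=-0.8929; min R=1−1/(4·28/25)=0.7768>−1
Confirm numerically:
  x=-0.798: |R|=0.91522 <1
  x=-0.464: |R|=0.77713 <1
  x=-0.426: |R|=0.77725 <1
  x=-1.402: |R|=1.79948 >1
  x=-1.196: |R|=1.40607 >1
  x=-1.175: |R|=1.37130 >1
So |R|<1 on (-0.8929, 0).

(-0.8929,0); λ=-4 ⇒ h* = (25/28)/4 = 0.2232.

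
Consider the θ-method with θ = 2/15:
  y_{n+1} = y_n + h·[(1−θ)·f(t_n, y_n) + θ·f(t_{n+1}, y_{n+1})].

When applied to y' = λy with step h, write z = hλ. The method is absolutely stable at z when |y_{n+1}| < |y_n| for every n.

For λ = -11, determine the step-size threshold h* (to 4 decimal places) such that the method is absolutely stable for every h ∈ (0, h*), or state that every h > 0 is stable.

(-2.7273,0); λ=-11 ⇒ h* = (30/11)/11 = 0.2479.

On y'=λy, z=hλ:
  y_{n+1} = y_n + z·[13/15·y_n + 2/15·y_{n+1}] ⇒ (1 − 2/15z)y_{n+1} = (1 + 13/15z)y_n
  so R(z) = (1 + 13/15z)/(1 − 2/15z).

Find x<0 with |R(x)|<1.
x=-0.99: |R|=0.1254
R=−1: 1+13/15x = −1+2/15x ⇒ -11/15x=2 ⇒ x=2/(-11/15)=-2.7273
Confirm numerically:
  x=-1.937: |R|=0.53942 <1
  x=-1.737: |R|=0.41036 <1
  x=-1.479: |R|=0.23538 <1
  x=-3.298: |R|=1.29070 >1
  x=-3.143: |R|=1.21484 >1
Interval (-2.7273, 0).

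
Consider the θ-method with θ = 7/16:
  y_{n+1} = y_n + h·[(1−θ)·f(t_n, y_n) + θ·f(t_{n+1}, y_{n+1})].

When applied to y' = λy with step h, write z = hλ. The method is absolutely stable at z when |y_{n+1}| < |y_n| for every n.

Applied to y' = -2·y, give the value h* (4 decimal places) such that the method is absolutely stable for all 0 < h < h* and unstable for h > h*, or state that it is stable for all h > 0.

With y'=λy (z=hλ):
  y_{n+1} = y_n + z·[9/16·y_n + 7/16·y_{n+1}] ⇒ (1 − 7/16z)y_{n+1} = (1 + 9/16z)y_n
  R(z) = (1 + 9/16z)/(1 − 7/16z).

Need |R(x)|<1, x<0.
x=-0.38: |R|=0.6742
R=−1: 1+9/16x = −1+7/16x ⇒ -1/8x=2 ⇒ x=2/(-1/8)=-16.0000
Confirm numerically:
  x=-14.385: |R|=0.97232 <1
  x=-10.465: |R|=0.87597 <1
  x=-7.187: |R|=0.73418 <1
  x=-16.521: |R|=1.00792 >1
  x=-16.380: |R|=1.00582 >1
  x=-16.080: |R|=1.00124 >1
Interval (-16.0000, 0).

(-16.0000,0); λ=-2 ⇒ h* = (16)/2 = 8.0000.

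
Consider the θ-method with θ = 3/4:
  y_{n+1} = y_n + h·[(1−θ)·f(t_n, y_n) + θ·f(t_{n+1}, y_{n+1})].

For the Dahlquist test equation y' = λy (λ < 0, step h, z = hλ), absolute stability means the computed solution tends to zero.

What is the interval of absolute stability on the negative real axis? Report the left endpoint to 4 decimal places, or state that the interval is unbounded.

On y'=λy, z=hλ:
  y_{n+1} = y_n + z·[1/4·y_n + 3/4·y_{n+1}] ⇒ (1 − 3/4z)y_{n+1} = (1 + 1/4z)y_n
  ⇒ R(z) = (1 + 1/4z)/(1 − 3/4z).

Need |R(x)|<1, x<0.
x=-0.55: |R|=0.6106
x=-2: |R|=0.2000
x=-10: |R|=0.1765
x=-100: |R|=0.3158
θ=3/4≥1/2 ⇒ |1+1/4x|<|1−3/4x| ∀x<0 ⇒ unbounded interval.

interval (−∞, 0).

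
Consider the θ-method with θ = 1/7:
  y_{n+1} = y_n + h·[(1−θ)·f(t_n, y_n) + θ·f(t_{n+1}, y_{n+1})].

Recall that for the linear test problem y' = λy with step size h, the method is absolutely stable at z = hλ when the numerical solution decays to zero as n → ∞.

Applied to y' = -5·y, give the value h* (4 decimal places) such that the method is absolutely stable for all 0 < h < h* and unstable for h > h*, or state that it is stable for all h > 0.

With y'=λy (z=hλ):
  y_{n+1} = y_n + z·[6/7·y_n + 1/7·y_{n+1}] ⇒ (1 − 1/7z)y_{n+1} = (1 + 6/7z)y_n
  R(z) = (1 + 6/7z)/(1 − 1/7z).

Solve |R(x)|<1 on ℝ⁻.
x=-1.58: |R|=0.2890
R=−1: 1+6/7x = −1+1/7x ⇒ -5/7x=2 ⇒ x=2/(-5/7)=-2.8000
Confirm numerically:
  x=-2.747: |R|=0.97281 <1
  x=-2.090: |R|=0.60946 <1
  x=-2.023: |R|=0.56943 <1
  x=-1.408: |R|=0.17222 <1
  x=-3.366: |R|=1.27301 >1
  x=-3.138: |R|=1.16670 >1
  x=-2.936: |R|=1.06844 >1
Interval (-2.8000, 0).

(-2.8000,0); λ=-5 ⇒ h* = (14/5)/5 = 0.5600.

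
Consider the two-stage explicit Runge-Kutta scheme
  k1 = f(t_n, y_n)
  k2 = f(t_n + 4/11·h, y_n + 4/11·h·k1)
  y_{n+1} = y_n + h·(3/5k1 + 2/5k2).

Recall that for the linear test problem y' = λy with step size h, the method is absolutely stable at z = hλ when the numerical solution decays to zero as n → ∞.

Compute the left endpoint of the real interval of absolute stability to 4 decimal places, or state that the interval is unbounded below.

On y'=λy, z=hλ:
  k1=λy_n ⇒ h·k1=z·y_n;  k2=λ(1+4/11z)y_n ⇒ h·k2=z(1+4/11z)y_n
  y_{n+1}/y_n = 1 + 3/5z + 2/5z(1+4/11z) = 1 + z + 8/55z²
  Hence R(z) = 1 + z + 8/55z².

Need |R(x)|<1, x<0.
x=-1.6: |R|=0.2276
R=1: x+8/55x²=0 ⇒ x=−55/8=-6.8750; min R=1−1/(4·8/55)=-0.7188>−1
Confirm numerically:
  x=-6.404: |R|=0.56127 <1
  x=-5.201: |R|=0.26640 <1
  x=-3.418: |R|=0.71869 <1
  x=-7.208: |R|=1.34913 >1
  x=-7.156: |R|=1.29249 >1
  x=-6.925: |R|=1.05036 >1
Stable set (-6.8750, 0).

z* = -6.8750.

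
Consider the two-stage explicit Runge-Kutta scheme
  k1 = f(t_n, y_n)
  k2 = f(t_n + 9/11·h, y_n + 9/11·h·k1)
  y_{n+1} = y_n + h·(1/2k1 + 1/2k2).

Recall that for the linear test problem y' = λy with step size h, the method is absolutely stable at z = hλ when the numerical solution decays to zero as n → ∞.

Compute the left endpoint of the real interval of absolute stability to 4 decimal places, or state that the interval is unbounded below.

z* = -2.4444.

On y'=λy, z=hλ:
  k1=λy_n ⇒ h·k1=z·y_n;  k2=λ(1+9/11z)y_n ⇒ h·k2=z(1+9/11z)y_n
  y_{n+1}/y_n = 1 + 1/2z + 1/2z(1+9/11z) = 1 + z + 9/22z²
  so R(z) = 1 + z + 9/22z².

Find x<0 with |R(x)|<1.
x=-1.52: |R|=0.4252
R=1: x+9/22x²=0 ⇒ x=−22/9=-2.4444; min R=1−1/(4·9/22)=0.3889>−1
Confirm numerically:
  x=-2.291: |R|=0.85619 <1
  x=-2.161: |R|=0.74942 <1
  x=-2.080: |R|=0.68989 <1
  x=-2.813: |R|=1.42412 >1
  x=-2.554: |R|=1.11447 >1
  x=-2.521: |R|=1.07895 >1
Stable set (-2.4444, 0).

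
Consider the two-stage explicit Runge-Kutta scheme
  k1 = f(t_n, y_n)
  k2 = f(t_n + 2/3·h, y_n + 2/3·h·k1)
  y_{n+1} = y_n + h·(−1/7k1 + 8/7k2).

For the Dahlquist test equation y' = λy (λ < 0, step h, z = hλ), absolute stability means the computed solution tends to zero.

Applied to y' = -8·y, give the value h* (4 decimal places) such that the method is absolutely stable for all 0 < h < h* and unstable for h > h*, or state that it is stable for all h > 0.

Test eqn y'=λy, z=hλ:
  k1=λy_n ⇒ h·k1=z·y_n;  k2=λ(1+2/3z)y_n ⇒ h·k2=z(1+2/3z)y_n
  y_{n+1}/y_n = 1 − 1/7z + 8/7z(1+2/3z) = 1 + z + 16/21z²
  R(z) = 1 + z + 16/21z².

Boundary: |R(x)|=1, x<0.
x=-1.18: |R|=0.8809
R=1: x+16/21x²=0 ⇒ x=−21/16=-1.3125; min R=1−1/(4·16/21)=0.6719>−1
Confirm numerically:
  x=-1.042: |R|=0.78525 <1
  x=-0.996: |R|=0.75982 <1
  x=-0.733: |R|=0.67636 <1
  x=-0.591: |R|=0.67512 <1
  x=-1.464: |R|=1.16899 >1
  x=-1.338: |R|=1.02600 >1
Interval (-1.3125, 0).

(-1.3125,0); λ=-8 ⇒ h* = (21/16)/8 = 0.1641.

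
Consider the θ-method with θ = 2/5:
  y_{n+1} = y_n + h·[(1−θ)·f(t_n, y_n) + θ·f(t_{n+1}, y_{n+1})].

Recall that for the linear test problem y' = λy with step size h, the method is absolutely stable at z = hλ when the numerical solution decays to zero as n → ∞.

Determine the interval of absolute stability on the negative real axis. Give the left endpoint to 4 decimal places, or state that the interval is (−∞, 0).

With y'=λy (z=hλ):
  y_{n+1} = y_n + z·[3/5·y_n + 2/5·y_{n+1}] ⇒ (1 − 2/5z)y_{n+1} = (1 + 3/5z)y_n
  Hence R(z) = (1 + 3/5z)/(1 − 2/5z).

Find x<0 with |R(x)|<1.
x=-1.27: |R|=0.1578
R=−1: 1+3/5x = −1+2/5x ⇒ -1/5x=2 ⇒ x=2/(-1/5)=-10.0000
Confirm numerically:
  x=-7.953: |R|=0.90209 <1
  x=-6.750: |R|=0.82432 <1
  x=-4.853: |R|=0.65001 <1
  x=-10.572: |R|=1.02188 >1
  x=-10.537: |R|=1.02060 >1
  x=-10.488: |R|=1.01879 >1
So |R|<1 on (-10.0000, 0).

z∈(-10.0000,0).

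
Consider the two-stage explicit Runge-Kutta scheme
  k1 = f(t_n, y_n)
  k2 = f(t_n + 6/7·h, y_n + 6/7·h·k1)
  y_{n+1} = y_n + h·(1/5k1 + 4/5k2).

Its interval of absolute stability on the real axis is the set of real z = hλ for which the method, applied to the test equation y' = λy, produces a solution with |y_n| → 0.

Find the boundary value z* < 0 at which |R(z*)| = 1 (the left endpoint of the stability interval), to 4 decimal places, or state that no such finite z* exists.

With y'=λy (z=hλ):
  k1=λy_n ⇒ h·k1=z·y_n;  k2=λ(1+6/7z)y_n ⇒ h·k2=z(1+6/7z)y_n
  y_{n+1}/y_n = 1 + 1/5z + 4/5z(1+6/7z) = 1 + z + 24/35z²
  Hence R(z) = 1 + z + 24/35z².

Find x<0 with |R(x)|<1.
x=-1.6: |R|=1.1554
R=1: x+24/35x²=0 ⇒ x=−35/24=-1.4583; min R=1−1/(4·24/35)=0.6354>−1
Confirm numerically:
  x=-1.418: |R|=0.96078 <1
  x=-1.388: |R|=0.93306 <1
  x=-0.906: |R|=0.65686 <1
  x=-0.747: |R|=0.63563 <1
  x=-1.948: |R|=1.65408 >1
  x=-1.586: |R|=1.13884 >1
  x=-1.564: |R|=1.11332 >1
Interval (-1.4583, 0).

z* = -1.4583.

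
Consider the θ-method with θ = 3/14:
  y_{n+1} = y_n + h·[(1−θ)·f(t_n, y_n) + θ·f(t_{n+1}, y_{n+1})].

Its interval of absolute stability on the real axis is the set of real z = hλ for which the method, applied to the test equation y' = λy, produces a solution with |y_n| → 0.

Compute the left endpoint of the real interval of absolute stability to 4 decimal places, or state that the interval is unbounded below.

On y'=λy, z=hλ:
  y_{n+1} = y_n + z·[11/14·y_n + 3/14·y_{n+1}] ⇒ (1 − 3/14z)y_{n+1} = (1 + 11/14z)y_n
  so R(z) = (1 + 11/14z)/(1 − 3/14z).

Find x<0 with |R(x)|<1.
x=-1.41: |R|=0.0828
R=−1: 1+11/14x = −1+3/14x ⇒ -4/7x=2 ⇒ x=2/(-4/7)=-3.5000
Confirm numerically:
  x=-3.153: |R|=0.88167 <1
  x=-2.485: |R|=0.62153 <1
  x=-2.279: |R|=0.53122 <1
  x=-1.636: |R|=0.21134 <1
  x=-3.824: |R|=1.10176 >1
  x=-3.748: |R|=1.07859 >1
  x=-3.670: |R|=1.05438 >1
So |R|<1 on (-3.5000, 0).

left endpoint -3.5000.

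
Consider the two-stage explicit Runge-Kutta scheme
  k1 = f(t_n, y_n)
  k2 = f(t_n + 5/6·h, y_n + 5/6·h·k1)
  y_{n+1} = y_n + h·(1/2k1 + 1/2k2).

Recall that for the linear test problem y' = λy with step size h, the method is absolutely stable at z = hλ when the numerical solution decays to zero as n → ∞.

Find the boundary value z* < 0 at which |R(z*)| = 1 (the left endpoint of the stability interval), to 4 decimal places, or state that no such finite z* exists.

With y'=λy (z=hλ):
  k1=λy_n ⇒ h·k1=z·y_n;  k2=λ(1+5/6z)y_n ⇒ h·k2=z(1+5/6z)y_n
  y_{n+1}/y_n = 1 + 1/2z + 1/2z(1+5/6z) = 1 + z + 5/12z²
  so R(z) = 1 + z + 5/12z².

Find x<0 with |R(x)|<1.
x=-1.61: |R|=0.4700
R=1: x+5/12x²=0 ⇒ x=−12/5=-2.4000; min R=1−1/(4·5/12)=0.4000>−1
Confirm numerically:
  x=-1.825: |R|=0.56276 <1
  x=-1.734: |R|=0.51882 <1
  x=-1.680: |R|=0.49600 <1
  x=-1.282: |R|=0.40280 <1
  x=-2.886: |R|=1.58442 >1
  x=-2.435: |R|=1.03551 >1
Stable set (-2.4000, 0).

left endpoint -2.4000.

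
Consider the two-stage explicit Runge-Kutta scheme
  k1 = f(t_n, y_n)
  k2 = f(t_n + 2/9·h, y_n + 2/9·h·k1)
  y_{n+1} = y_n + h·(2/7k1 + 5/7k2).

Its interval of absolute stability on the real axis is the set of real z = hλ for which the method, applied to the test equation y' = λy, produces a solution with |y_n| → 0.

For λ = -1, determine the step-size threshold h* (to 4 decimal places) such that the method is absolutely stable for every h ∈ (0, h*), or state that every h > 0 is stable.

With y'=λy (z=hλ):
  k1=λy_n ⇒ h·k1=z·y_n;  k2=λ(1+2/9z)y_n ⇒ h·k2=z(1+2/9z)y_n
  y_{n+1}/y_n = 1 + 2/7z + 5/7z(1+2/9z) = 1 + z + 10/63z²
  ⇒ R(z) = 1 + z + 10/63z².

Boundary: |R(x)|=1, x<0.
x=-0.84: |R|=0.2720
R=1: x+10/63x²=0 ⇒ x=−63/10=-6.3000; min R=1−1/(4·10/63)=-0.5750>−1
Confirm numerically:
  x=-6.220: |R|=0.92102 <1
  x=-4.902: |R|=0.08778 <1
  x=-4.090: |R|=0.43475 <1
  x=-2.625: |R|=0.53125 <1
  x=-6.816: |R|=1.55826 >1
  x=-6.440: |R|=1.14311 >1
  x=-6.365: |R|=1.06567 >1
Interval (-6.3000, 0).

(-6.3000,0); λ=-1 ⇒ h* = (63/10)/1 = 6.3000.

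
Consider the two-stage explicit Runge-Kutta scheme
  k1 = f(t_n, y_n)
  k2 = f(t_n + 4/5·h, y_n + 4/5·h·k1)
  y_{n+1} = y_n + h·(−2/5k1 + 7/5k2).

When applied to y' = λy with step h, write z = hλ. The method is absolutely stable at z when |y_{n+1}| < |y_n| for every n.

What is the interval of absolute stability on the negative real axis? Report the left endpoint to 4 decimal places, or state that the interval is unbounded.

With y'=λy (z=hλ):
  k1=λy_n ⇒ h·k1=z·y_n;  k2=λ(1+4/5z)y_n ⇒ h·k2=z(1+4/5z)y_n
  y_{n+1}/y_n = 1 − 2/5z + 7/5z(1+4/5z) = 1 + z + 28/25z²
  so R(z) = 1 + z + 28/25z².

Boundary: |R(x)|=1, x<0.
x=-1.65: |R|=2.3992
R=1: x+28/25x²=0 ⇒ x=−25/28=-0.8929; min R=1−1/(4·28/25)=0.7768>−1
Confirm numerically:
  x=-0.817: |R|=0.93059 <1
  x=-0.593: |R|=0.80085 <1
  x=-0.499: |R|=0.77988 <1
  x=-0.456: |R|=0.77689 <1
  x=-1.427: |R|=1.85369 >1
  x=-1.201: |R|=1.41449 >1
  x=-1.148: |R|=1.32805 >1
Stable set (-0.8929, 0).

z∈(-0.8929,0).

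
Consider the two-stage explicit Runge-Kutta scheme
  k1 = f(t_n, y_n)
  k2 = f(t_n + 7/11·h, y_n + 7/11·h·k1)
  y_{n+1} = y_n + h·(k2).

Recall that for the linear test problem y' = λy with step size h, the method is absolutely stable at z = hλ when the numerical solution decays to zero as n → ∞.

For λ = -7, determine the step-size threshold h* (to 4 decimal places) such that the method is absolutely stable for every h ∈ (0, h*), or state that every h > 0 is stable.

Test eqn y'=λy, z=hλ:
  k1=λy_n ⇒ h·k1=z·y_n;  k2=λ(1+7/11z)y_n ⇒ h·k2=z(1+7/11z)y_n
  y_{n+1}/y_n = 1 + z(1+7/11z) = 1 + z + 7/11z²
  ⇒ R(z) = 1 + z + 7/11z².

Solve |R(x)|<1 on ℝ⁻.
x=-1.51: |R|=0.9410
R=1: x+7/11x²=0 ⇒ x=−11/7=-1.5714; min R=1−1/(4·7/11)=0.6071>−1
Confirm numerically:
  x=-1.312: |R|=0.78340 <1
  x=-1.258: |R|=0.74909 <1
  x=-1.135: |R|=0.68478 <1
  x=-1.783: |R|=1.24006 >1
  x=-1.763: |R|=1.21493 >1
  x=-1.691: |R|=1.12867 >1
So |R|<1 on (-1.5714, 0).

(-1.5714,0); λ=-7 ⇒ h* = (11/7)/7 = 0.2245.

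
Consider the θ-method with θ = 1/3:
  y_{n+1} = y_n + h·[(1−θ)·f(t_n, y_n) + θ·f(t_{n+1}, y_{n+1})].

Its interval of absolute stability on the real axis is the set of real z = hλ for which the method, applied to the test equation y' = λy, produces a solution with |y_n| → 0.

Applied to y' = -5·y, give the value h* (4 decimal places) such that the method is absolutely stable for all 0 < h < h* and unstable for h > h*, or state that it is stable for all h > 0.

(-6.0000,0); λ=-5 ⇒ h* = (6)/5 = 1.2000.

Set f=λy, z=hλ:
  y_{n+1} = y_n + z·[2/3·y_n + 1/3·y_{n+1}] ⇒ (1 − 1/3z)y_{n+1} = (1 + 2/3z)y_n
  Hence R(z) = (1 + 2/3z)/(1 − 1/3z).

Find x<0 with |R(x)|<1.
x=-0.37: |R|=0.6706
R=−1: 1+2/3x = −1+1/3x ⇒ -1/3x=2 ⇒ x=2/(-1/3)=-6.0000
Confirm numerically:
  x=-5.791: |R|=0.97623 <1
  x=-5.253: |R|=0.90949 <1
  x=-3.389: |R|=0.59133 <1
  x=-3.364: |R|=0.58580 <1
  x=-6.596: |R|=1.06211 >1
  x=-6.252: |R|=1.02724 >1
  x=-6.058: |R|=1.00640 >1
Stable set (-6.0000, 0).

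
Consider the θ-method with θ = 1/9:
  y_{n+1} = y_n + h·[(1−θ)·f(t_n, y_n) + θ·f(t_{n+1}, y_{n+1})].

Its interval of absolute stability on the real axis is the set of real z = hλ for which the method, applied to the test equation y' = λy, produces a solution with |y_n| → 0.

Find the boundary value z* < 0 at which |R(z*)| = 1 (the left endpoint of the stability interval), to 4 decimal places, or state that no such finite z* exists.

left endpoint -2.5714.

Set f=λy, z=hλ:
  y_{n+1} = y_n + z·[8/9·y_n + 1/9·y_{n+1}] ⇒ (1 − 1/9z)y_{n+1} = (1 + 8/9z)y_n
  R(z) = (1 + 8/9z)/(1 − 1/9z).

Solve |R(x)|<1 on ℝ⁻.
x=-1.23: |R|=0.0821
R=−1: 1+8/9x = −1+1/9x ⇒ -7/9x=2 ⇒ x=2/(-7/9)=-2.5714
Confirm numerically:
  x=-1.737: |R|=0.45599 <1
  x=-1.558: |R|=0.32809 <1
  x=-1.513: |R|=0.29525 <1
  x=-1.294: |R|=0.13134 <1
  x=-2.820: |R|=1.14721 >1
  x=-2.779: |R|=1.12336 >1
Interval (-2.5714, 0).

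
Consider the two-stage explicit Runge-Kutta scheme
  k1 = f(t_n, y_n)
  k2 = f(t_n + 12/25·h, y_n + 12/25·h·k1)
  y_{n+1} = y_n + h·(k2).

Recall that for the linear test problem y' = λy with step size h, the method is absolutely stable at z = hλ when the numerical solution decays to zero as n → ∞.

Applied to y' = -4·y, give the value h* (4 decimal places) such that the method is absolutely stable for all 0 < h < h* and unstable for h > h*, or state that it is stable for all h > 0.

Test eqn y'=λy, z=hλ:
  k1=λy_n ⇒ h·k1=z·y_n;  k2=λ(1+12/25z)y_n ⇒ h·k2=z(1+12/25z)y_n
  y_{n+1}/y_n = 1 + z(1+12/25z) = 1 + z + 12/25z²
  Hence R(z) = 1 + z + 12/25z².

Boundary: |R(x)|=1, x<0.
x=-0.71: |R|=0.5320
R=1: x+12/25x²=0 ⇒ x=−25/12=-2.0833; min R=1−1/(4·12/25)=0.4792>−1
Confirm numerically:
  x=-1.867: |R|=0.80613 <1
  x=-1.393: |R|=0.53842 <1
  x=-1.068: |R|=0.47950 <1
  x=-0.844: |R|=0.49792 <1
  x=-2.455: |R|=1.43797 >1
  x=-2.368: |R|=1.32356 >1
  x=-2.202: |R|=1.12543 >1
Stable set (-2.0833, 0).

(-2.0833,0); λ=-4 ⇒ h* = (25/12)/4 = 0.5208.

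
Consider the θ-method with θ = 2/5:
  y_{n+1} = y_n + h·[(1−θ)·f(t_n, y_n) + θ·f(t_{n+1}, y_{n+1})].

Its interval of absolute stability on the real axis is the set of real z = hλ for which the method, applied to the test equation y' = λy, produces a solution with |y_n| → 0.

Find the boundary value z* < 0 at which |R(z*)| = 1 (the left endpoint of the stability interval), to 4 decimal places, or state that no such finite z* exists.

With y'=λy (z=hλ):
  y_{n+1} = y_n + z·[3/5·y_n + 2/5·y_{n+1}] ⇒ (1 − 2/5z)y_{n+1} = (1 + 3/5z)y_n
  R(z) = (1 + 3/5z)/(1 − 2/5z).

Find x<0 with |R(x)|<1.
x=-0.73: |R|=0.4350
R=−1: 1+3/5x = −1+2/5x ⇒ -1/5x=2 ⇒ x=2/(-1/5)=-10.0000
Confirm numerically:
  x=-9.939: |R|=0.99755 <1
  x=-7.512: |R|=0.87575 <1
  x=-7.503: |R|=0.87519 <1
  x=-7.214: |R|=0.85660 <1
  x=-10.534: |R|=1.02048 >1
  x=-10.132: |R|=1.00522 >1
Interval (-10.0000, 0).

left endpoint -10.0000.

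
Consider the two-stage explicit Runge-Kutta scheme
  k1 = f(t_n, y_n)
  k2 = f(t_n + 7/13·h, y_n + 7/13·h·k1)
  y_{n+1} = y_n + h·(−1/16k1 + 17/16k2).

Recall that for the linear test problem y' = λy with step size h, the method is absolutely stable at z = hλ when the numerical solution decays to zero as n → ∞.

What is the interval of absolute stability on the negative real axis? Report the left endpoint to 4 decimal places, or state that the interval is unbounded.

Set f=λy, z=hλ:
  k1=λy_n ⇒ h·k1=z·y_n;  k2=λ(1+7/13z)y_n ⇒ h·k2=z(1+7/13z)y_n
  y_{n+1}/y_n = 1 − 1/16z + 17/16z(1+7/13z) = 1 + z + 119/208z²
  R(z) = 1 + z + 119/208z².

Boundary: |R(x)|=1, x<0.
x=-0.78: |R|=0.5681
R=1: x+119/208x²=0 ⇒ x=−208/119=-1.7479; min R=1−1/(4·119/208)=0.5630>−1
Confirm numerically:
  x=-1.584: |R|=0.85147 <1
  x=-1.349: |R|=0.69214 <1
  x=-1.204: |R|=0.62535 <1
  x=-1.943: |R|=1.21688 >1
  x=-1.832: |R|=1.08815 >1
Interval (-1.7479, 0).

z∈(-1.7479,0).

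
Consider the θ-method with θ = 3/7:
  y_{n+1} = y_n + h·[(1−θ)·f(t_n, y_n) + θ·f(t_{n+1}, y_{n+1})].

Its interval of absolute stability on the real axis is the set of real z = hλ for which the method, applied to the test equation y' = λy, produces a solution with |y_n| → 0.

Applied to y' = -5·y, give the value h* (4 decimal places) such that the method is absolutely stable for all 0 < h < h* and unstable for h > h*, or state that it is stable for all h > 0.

Set f=λy, z=hλ:
  y_{n+1} = y_n + z·[4/7·y_n + 3/7·y_{n+1}] ⇒ (1 − 3/7z)y_{n+1} = (1 + 4/7z)y_n
  ⇒ R(z) = (1 + 4/7z)/(1 − 3/7z).

Find x<0 with |R(x)|<1.
x=-0.96: |R|=0.3198
R=−1: 1+4/7x = −1+3/7x ⇒ -1/7x=2 ⇒ x=2/(-1/7)=-14.0000
Confirm numerically:
  x=-10.456: |R|=0.90763 <1
  x=-9.659: |R|=0.87934 <1
  x=-7.489: |R|=0.77904 <1
  x=-14.584: |R|=1.01151 >1
  x=-14.549: |R|=1.01084 >1
So |R|<1 on (-14.0000, 0).

(-14.0000,0); λ=-5 ⇒ h* = (14)/5 = 2.8000.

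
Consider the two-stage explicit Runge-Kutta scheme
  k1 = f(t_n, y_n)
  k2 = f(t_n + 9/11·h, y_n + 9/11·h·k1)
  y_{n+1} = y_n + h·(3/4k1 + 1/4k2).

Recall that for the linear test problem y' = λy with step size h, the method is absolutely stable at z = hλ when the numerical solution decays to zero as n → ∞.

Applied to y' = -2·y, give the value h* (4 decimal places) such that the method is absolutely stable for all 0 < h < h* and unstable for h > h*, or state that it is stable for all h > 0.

Set f=λy, z=hλ:
  k1=λy_n ⇒ h·k1=z·y_n;  k2=λ(1+9/11z)y_n ⇒ h·k2=z(1+9/11z)y_n
  y_{n+1}/y_n = 1 + 3/4z + 1/4z(1+9/11z) = 1 + z + 9/44z²
  ⇒ R(z) = 1 + z + 9/44z².

Solve |R(x)|<1 on ℝ⁻.
x=-0.55: |R|=0.5119
R=1: x+9/44x²=0 ⇒ x=−44/9=-4.8889; min R=1−1/(4·9/44)=-0.2222>−1
Confirm numerically:
  x=-3.392: |R|=0.03857 <1
  x=-2.819: |R|=0.19353 <1
  x=-2.346: |R|=0.22024 <1
  x=-5.420: |R|=1.58881 >1
  x=-5.252: |R|=1.39008 >1
Stable set (-4.8889, 0).

(-4.8889,0); λ=-2 ⇒ h* = (44/9)/2 = 2.4444.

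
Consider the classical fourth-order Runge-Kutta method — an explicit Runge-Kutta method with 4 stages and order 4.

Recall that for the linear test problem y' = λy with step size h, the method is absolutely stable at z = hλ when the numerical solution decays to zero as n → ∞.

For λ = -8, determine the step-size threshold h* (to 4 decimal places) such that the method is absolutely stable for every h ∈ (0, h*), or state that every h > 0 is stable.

(-2.7853,0); λ=-8 ⇒ h* = 0.3482.

Test eqn y'=λy, z=hλ:
  order 4, 4-stage ⇒ R(z)=1+z+z^2/2+z^3/6+z^4/24
  (e.g. R(-1.73)=0.27672, |R|=0.27672)

Solve |R(x)|<1 on ℝ⁻.
x=-1.73: |R|=0.2767
|R(-2.62)|=0.7781 |R(-1.89)|=0.3025 |R(-1.33)|=0.2927
Bisect:
  x_lo=-3.3857 |R|=2.3524  x_hi=-0.3566 |R|=0.7001
  mid=-1.87112 |R|=0.29833 →hi
  mid=-2.62841 |R|=0.78810 →hi
  mid=-3.00705 |R|=1.38915 →lo
  mid=-2.81773 |R|=1.05001 →lo
  mid=-2.72307 |R|=0.91016 →hi
  mid=-2.77040 |R|=0.97777 →hi
  mid=-2.79406 |R|=1.01330 →lo
  mid=-2.78223 |R|=0.99539 →hi
  mid=-2.78814 |R|=1.00431 →lo
  mid=-2.78519 |R|=0.99984 →hi
  ...
  [-2.78537,-2.78519] ⇒ x*=-2.7853
So |R|<1 on (-2.7853, 0).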